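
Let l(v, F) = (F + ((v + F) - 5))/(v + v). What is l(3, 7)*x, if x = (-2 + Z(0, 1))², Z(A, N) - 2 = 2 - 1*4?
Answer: 8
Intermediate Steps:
Z(A, N) = 0 (Z(A, N) = 2 + (2 - 1*4) = 2 + (2 - 4) = 2 - 2 = 0)
l(v, F) = (-5 + v + 2*F)/(2*v) (l(v, F) = (F + ((F + v) - 5))/((2*v)) = (F + (-5 + F + v))*(1/(2*v)) = (-5 + v + 2*F)*(1/(2*v)) = (-5 + v + 2*F)/(2*v))
x = 4 (x = (-2 + 0)² = (-2)² = 4)
l(3, 7)*x = ((½)*(-5 + 3 + 2*7)/3)*4 = ((½)*(⅓)*(-5 + 3 + 14))*4 = ((½)*(⅓)*12)*4 = 2*4 = 8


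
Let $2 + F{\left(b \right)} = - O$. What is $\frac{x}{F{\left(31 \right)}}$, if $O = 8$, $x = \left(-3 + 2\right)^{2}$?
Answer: $- \frac{1}{10} \approx -0.1$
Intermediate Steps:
$x = 1$ ($x = \left(-1\right)^{2} = 1$)
$F{\left(b \right)} = -10$ ($F{\left(b \right)} = -2 - 8 = -10$)
$\frac{x}{F{\left(31 \right)}} = 1 \frac{1}{-10} = 1 \left(- \frac{1}{10}\right) = - \frac{1}{10}$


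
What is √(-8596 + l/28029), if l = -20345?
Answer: I*√6753801383241/28029 ≈ 92.719*I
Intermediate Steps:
√(-8596 + l/28029) = √(-8596 - 20345/28029) = √(-240957629/28029) = I*√6753801383241/28029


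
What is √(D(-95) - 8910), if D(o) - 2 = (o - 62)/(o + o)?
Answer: I*√321548970/190 ≈ 94.378*I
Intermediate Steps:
D(o) = 2 + (-62 + o)/(2*o) (D(o) = 2 + (o - 62)/(o + o) = 2 + (-62 + o)/((2*o)) = 2 + (-62 + o)*(1/(2*o)) = 2 + (-62 + o)/(2*o))
√(D(-95) - 8910) = √((5/2 - 31/(-95)) - 8910) = √((5/2 - 31*(-1/95)) - 8910) = √((5/2 + 31/95) - 8910) = √(537/190 - 8910) = √(-1692363/190) = I*√321548970/190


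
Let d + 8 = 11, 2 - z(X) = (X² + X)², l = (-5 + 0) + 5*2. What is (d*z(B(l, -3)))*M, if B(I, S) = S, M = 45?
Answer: -4590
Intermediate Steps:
l = 5 (l = -5 + 10 = 5)
z(X) = 2 - (X + X²)² (z(X) = 2 - (X² + X)² = 2 - (X + X²)²)
d = 3 (d = -8 + 11 = 3)
(d*z(B(l, -3)))*M = (3*(2 - 1*(-3)²*(1 - 3)²))*45 = (3*(2 - 1*9*(-2)²))*45 = (3*(2 - 1*9*4))*45 = (3*(2 - 36))*45 = (3*(-34))*45 = -102*45 = -4590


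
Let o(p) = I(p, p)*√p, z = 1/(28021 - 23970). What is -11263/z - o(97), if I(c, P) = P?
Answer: -45626413 - 97*√97 ≈ -4.5627e+7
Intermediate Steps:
z = 1/4051 ≈ 0.00024685
o(p) = p^(3/2) (o(p) = p*√p = p^(3/2))
-11263/z - o(97) = -11263/1/4051 - 97^(3/2) = -11263*4051 - 97*√97 = -45626413 - 97*√97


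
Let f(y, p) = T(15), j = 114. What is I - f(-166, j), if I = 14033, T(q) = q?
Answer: 14018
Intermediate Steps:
f(y, p) = 15
I - f(-166, j) = 14033 - 1*15 = 14033 - 15 = 14018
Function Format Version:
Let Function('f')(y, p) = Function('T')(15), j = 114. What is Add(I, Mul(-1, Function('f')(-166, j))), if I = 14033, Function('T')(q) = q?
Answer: 14018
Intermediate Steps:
Function('f')(y, p) = 15
Add(I, Mul(-1, Function('f')(-166, j))) = Add(14033, Mul(-1, 15)) = Add(14033, -15) = 14018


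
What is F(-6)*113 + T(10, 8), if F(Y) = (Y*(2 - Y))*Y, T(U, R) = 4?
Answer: 32548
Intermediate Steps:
F(Y) = Y²*(2 - Y)
F(-6)*113 + T(10, 8) = ((-6)²*(2 - 1*(-6)))*113 + 4 = (36*(2 + 6))*113 + 4 = (36*8)*113 + 4 = 288*113 + 4 = 32544 + 4 = 32548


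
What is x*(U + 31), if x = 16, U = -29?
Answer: 32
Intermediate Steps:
x*(U + 31) = 16*(-29 + 31) = 16*2 = 32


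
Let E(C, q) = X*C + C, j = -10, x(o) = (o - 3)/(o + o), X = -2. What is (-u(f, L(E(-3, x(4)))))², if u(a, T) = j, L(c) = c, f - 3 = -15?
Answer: 100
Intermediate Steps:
f = -12 (f = 3 - 15 = -12)
x(o) = (-3 + o)/(2*o) (x(o) = (-3 + o)/((2*o)) = (-3 + o)*(1/(2*o)) = (-3 + o)/(2*o))
E(C, q) = -C (E(C, q) = -2*C + C = -C)
u(a, T) = -10
(-u(f, L(E(-3, x(4)))))² = (-1*(-10))² = 10² = 100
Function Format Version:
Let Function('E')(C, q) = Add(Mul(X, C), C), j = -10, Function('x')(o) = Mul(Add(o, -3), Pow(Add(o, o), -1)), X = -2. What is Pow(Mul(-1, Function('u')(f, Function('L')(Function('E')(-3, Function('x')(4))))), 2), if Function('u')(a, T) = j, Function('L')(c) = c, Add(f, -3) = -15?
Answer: 100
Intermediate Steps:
f = -12 (f = Add(3, -15) = -12)
Function('x')(o) = Mul(Rational(1, 2), Pow(o, -1), Add(-3, o)) (Function('x')(o) = Mul(Add(-3, o), Pow(Mul(2, o), -1)) = Mul(Add(-3, o), Mul(Rational(1, 2), Pow(o, -1))) = Mul(Rational(1, 2), Pow(o, -1), Add(-3, o)))
Function('E')(C, q) = Mul(-1, C) (Function('E')(C, q) = Add(Mul(-2, C), C) = Mul(-1, C))
Function('u')(a, T) = -10
Pow(Mul(-1, Function('u')(f, Function('L')(Function('E')(-3, Function('x')(4))))), 2) = Pow(Mul(-1, -10), 2) = Pow(10, 2) = 100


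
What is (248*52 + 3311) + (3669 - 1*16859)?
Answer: 3017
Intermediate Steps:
(248*52 + 3311) + (3669 - 1*16859) = (12896 + 3311) + (3669 - 16859) = 16207 - 13190 = 3017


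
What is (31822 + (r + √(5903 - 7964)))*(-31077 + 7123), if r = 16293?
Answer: -1152546710 - 71862*I*√229 ≈ -1.1525e+9 - 1.0875e+6*I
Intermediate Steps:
(31822 + (r + √(5903 - 7964)))*(-31077 + 7123) = (31822 + (16293 + √(5903 - 7964)))*(-31077 + 7123) = (31822 + (16293 + √(-2061)))*(-23954) = (31822 + (16293 + 3*I*√229))*(-23954) = (48115 + 3*I*√229)*(-23954) = -1152546710 - 71862*I*√229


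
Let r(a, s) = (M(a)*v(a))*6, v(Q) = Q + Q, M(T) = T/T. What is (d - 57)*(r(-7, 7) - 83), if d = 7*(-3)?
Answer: 13026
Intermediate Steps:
d = -21
M(T) = 1
v(Q) = 2*Q
r(a, s) = 12*a (r(a, s) = (1*(2*a))*6 = (2*a)*6 = 12*a)
(d - 57)*(r(-7, 7) - 83) = (-21 - 57)*(12*(-7) - 83) = -78*(-84 - 83) = -78*(-167) = 13026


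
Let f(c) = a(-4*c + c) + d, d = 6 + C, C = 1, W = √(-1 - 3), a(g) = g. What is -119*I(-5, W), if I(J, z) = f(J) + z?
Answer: -2618 - 238*I ≈ -2618.0 - 238.0*I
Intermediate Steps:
W = 2*I (W = √(-4) = 2*I ≈ 2.0*I)
d = 7 (d = 6 + 1 = 7)
f(c) = 7 - 3*c (f(c) = (-4*c + c) + 7 = -3*c + 7 = 7 - 3*c)
I(J, z) = 7 + z - 3*J (I(J, z) = (7 - 3*J) + z = 7 + z - 3*J)
-119*I(-5, W) = -119*(7 + 2*I - 3*(-5)) = -119*(7 + 2*I + 15) = -119*(22 + 2*I) = -2618 - 238*I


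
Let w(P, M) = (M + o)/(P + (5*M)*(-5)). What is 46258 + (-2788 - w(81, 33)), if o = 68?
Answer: 32341781/744 ≈ 43470.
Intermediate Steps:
w(P, M) = (68 + M)/(P - 25*M) (w(P, M) = (M + 68)/(P + (5*M)*(-5)) = (68 + M)/(P - 25*M))
46258 + (-2788 - w(81, 33)) = 46258 + (-2788 - (-68 - 1*33)/(-1*81 + 25*33)) = 46258 + (-2788 - (-68 - 33)/(-81 + 825)) = 46258 + (-2788 - (-101)/744) = 46258 + (-2788 - 1*(-101/744)) = 46258 + (-2788 + 101/744) = 46258 - 2074171/744 = 32341781/744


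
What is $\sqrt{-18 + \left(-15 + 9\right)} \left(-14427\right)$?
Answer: $- 28854 i \sqrt{6} \approx - 70678.0 i$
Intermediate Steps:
$\sqrt{-18 + \left(-15 + 9\right)} \left(-14427\right) = \sqrt{-18 - 6} \left(-14427\right) = \sqrt{-24} \left(-14427\right) = 2 i \sqrt{6} \left(-14427\right) = - 28854 i \sqrt{6}$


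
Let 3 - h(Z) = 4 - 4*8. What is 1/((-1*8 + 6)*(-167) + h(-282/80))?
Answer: 1/365 ≈ 0.0027397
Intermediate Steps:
h(Z) = 31 (h(Z) = 3 - (4 - 4*8) = 3 - (4 - 32) = 3 - 1*(-28) = 3 + 28 = 31)
1/((-1*8 + 6)*(-167) + h(-282/80)) = 1/((-1*8 + 6)*(-167) + 31) = 1/((-8 + 6)*(-167) + 31) = 1/(-2*(-167) + 31) = 1/(334 + 31) = 1/365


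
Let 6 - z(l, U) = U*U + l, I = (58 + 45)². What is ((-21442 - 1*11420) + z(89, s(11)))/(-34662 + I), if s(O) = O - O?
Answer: 32945/24053 ≈ 1.3697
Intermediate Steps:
s(O) = 0
I = 10609 (I = 103² = 10609)
z(l, U) = 6 - l - U² (z(l, U) = 6 - (U*U + l) = 6 - (U² + l) = 6 - (l + U²) = 6 + (-l - U²) = 6 - l - U²)
((-21442 - 1*11420) + z(89, s(11)))/(-34662 + I) = ((-21442 - 1*11420) + (6 - 1*89 - 1*0²))/(-34662 + 10609) = ((-21442 - 11420) + (6 - 89 - 1*0))/(-24053) = (-32862 + (6 - 89 + 0))*(-1/24053) = (-32862 - 83)*(-1/24053) = -32945*(-1/24053) = 32945/24053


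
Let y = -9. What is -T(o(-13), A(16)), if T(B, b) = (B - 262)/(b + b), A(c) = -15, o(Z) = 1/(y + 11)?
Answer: -523/60 ≈ -8.7167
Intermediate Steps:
o(Z) = ½ (o(Z) = 1/(-9 + 11) = 1/2 = ½)
T(B, b) = (-262 + B)/(2*b) (T(B, b) = (-262 + B)/((2*b)) = (-262 + B)*(1/(2*b)) = (-262 + B)/(2*b))
-T(o(-13), A(16)) = -(-262 + ½)/(2*(-15)) = -(-1)*(-523)/(2*15*2) = -1*523/60 = -523/60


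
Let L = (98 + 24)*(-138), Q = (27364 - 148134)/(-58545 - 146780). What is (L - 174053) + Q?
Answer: -7838832631/41065 ≈ -1.9089e+5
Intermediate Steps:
Q = 24154/41065 (Q = -120770/(-205325) = -120770*(-1/205325) = 24154/41065 ≈ 0.58819)
L = -16836 (L = 122*(-138) = -16836)
(L - 174053) + Q = (-16836 - 174053) + 24154/41065 = -190889 + 24154/41065 = -7838832631/41065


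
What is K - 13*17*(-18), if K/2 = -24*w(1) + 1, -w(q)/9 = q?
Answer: 4412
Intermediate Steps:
w(q) = -9*q
K = 434 (K = 2*(-(-216) + 1) = 2*(-24*(-9) + 1) = 2*(216 + 1) = 2*217 = 434)
K - 13*17*(-18) = 434 - 13*17*(-18) = 434 - 221*(-18) = 434 + 3978 = 4412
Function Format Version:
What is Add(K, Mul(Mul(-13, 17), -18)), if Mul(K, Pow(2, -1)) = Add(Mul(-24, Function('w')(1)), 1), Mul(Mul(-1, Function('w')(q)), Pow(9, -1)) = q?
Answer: 4412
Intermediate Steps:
Function('w')(q) = Mul(-9, q)
K = 434 (K = Mul(2, Add(Mul(-24, Mul(-9, 1)), 1)) = Mul(2, Add(Mul(-24, -9), 1)) = Mul(2, Add(216, 1)) = Mul(2, 217) = 434)
Add(K, Mul(Mul(-13, 17), -18)) = Add(434, Mul(Mul(-13, 17), -18)) = Add(434, Mul(-221, -18)) = Add(434, 3978) = 4412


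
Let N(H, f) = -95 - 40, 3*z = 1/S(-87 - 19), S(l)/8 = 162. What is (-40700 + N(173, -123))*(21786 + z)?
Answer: -3458886574115/3888 ≈ -8.8963e+8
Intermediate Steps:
S(l) = 1296 (S(l) = 8*162 = 1296)
z = 1/3888 (z = (1/3)/1296 = (1/3)*(1/1296) = 1/3888 ≈ 0.00025720)
N(H, f) = -135
(-40700 + N(173, -123))*(21786 + z) = (-40700 - 135)*(21786 + 1/3888) = -40835*84703969/3888 = -3458886574115/3888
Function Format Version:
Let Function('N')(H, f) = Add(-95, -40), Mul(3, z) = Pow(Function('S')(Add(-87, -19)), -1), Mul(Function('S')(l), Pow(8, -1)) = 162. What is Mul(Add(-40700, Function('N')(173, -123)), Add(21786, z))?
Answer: Rational(-3458886574115, 3888) ≈ -8.8963e+8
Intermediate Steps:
Function('S')(l) = 1296 (Function('S')(l) = Mul(8, 162) = 1296)
z = Rational(1, 3888) (z = Mul(Rational(1, 3), Pow(1296, -1)) = Mul(Rational(1, 3), Rational(1, 1296)) = Rational(1, 3888) ≈ 0.00025720)
Function('N')(H, f) = -135
Mul(Add(-40700, Function('N')(173, -123)), Add(21786, z)) = Mul(Add(-40700, -135), Add(21786, Rational(1, 3888))) = Mul(-40835, Rational(84703969, 3888)) = Rational(-3458886574115, 3888)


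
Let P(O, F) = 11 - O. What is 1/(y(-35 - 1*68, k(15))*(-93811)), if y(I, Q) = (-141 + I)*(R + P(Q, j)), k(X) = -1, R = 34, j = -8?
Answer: 1/1052934664 ≈ 9.4973e-10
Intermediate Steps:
y(I, Q) = (-141 + I)*(45 - Q) (y(I, Q) = (-141 + I)*(34 + (11 - Q)) = (-141 + I)*(45 - Q))
1/(y(-35 - 1*68, k(15))*(-93811)) = 1/((-6345 + 45*(-35 - 1*68) + 141*(-1) - 1*(-35 - 1*68)*(-1))*(-93811)) = -1/93811/(-6345 + 45*(-35 - 68) - 141 - 1*(-35 - 68)*(-1)) = -1/93811/(-6345 + 45*(-103) - 141 - 1*(-103)*(-1)) = -1/93811/(-6345 - 4635 - 141 - 103) = -1/93811/(-11224) = -1/11224*(-1/93811) = 1/1052934664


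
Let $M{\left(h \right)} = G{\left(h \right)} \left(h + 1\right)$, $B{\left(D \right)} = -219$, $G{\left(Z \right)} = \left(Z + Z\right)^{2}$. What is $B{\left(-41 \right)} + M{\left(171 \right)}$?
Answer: $20117589$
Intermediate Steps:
$G{\left(Z \right)} = 4 Z^{2}$ ($G{\left(Z \right)} = \left(2 Z\right)^{2} = 4 Z^{2}$)
$M{\left(h \right)} = 4 h^{2} \left(1 + h\right)$ ($M{\left(h \right)} = 4 h^{2} \left(h + 1\right) = 4 h^{2} \left(1 + h\right)$)
$B{\left(-41 \right)} + M{\left(171 \right)} = -219 + 4 \cdot 171^{2} \left(1 + 171\right) = -219 + 4 \cdot 29241 \cdot 172 = -219 + 20117808 = 20117589$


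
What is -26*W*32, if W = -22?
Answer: 18304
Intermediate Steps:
-26*W*32 = -26*(-22)*32 = 572*32 = 18304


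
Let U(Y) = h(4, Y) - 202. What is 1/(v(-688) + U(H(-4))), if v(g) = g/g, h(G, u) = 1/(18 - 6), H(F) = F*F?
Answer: -12/2411 ≈ -0.0049772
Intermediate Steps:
H(F) = F²
h(G, u) = 1/12
U(Y) = -2423/12 (U(Y) = 1/12 - 202 = -2423/12)
v(g) = 1
1/(v(-688) + U(H(-4))) = 1/(1 - 2423/12) = 1/(-2411/12) = -12/2411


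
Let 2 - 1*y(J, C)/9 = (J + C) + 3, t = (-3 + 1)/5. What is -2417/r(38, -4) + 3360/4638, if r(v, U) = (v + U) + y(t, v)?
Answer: 10219225/1211291 ≈ 8.4366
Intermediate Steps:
t = -⅖ (t = -2*⅕ = -⅖ ≈ -0.40000)
y(J, C) = -9 - 9*C - 9*J (y(J, C) = 18 - 9*((J + C) + 3) = 18 - 9*((C + J) + 3) = 18 - 9*(3 + C + J) = 18 + (-27 - 9*C - 9*J) = -9 - 9*C - 9*J)
r(v, U) = -27/5 + U - 8*v (r(v, U) = (v + U) + (-9 - 9*v - 9*(-⅖)) = (U + v) + (-9 - 9*v + 18/5) = (U + v) + (-27/5 - 9*v) = -27/5 + U - 8*v)
-2417/r(38, -4) + 3360/4638 = -2417/(-27/5 - 4 - 8*38) + 3360/4638 = -2417/(-27/5 - 4 - 304) + 3360*(1/4638) = -2417/(-1567/5) + 560/773 = -2417*(-5/1567) + 560/773 = 12085/1567 + 560/773 = 10219225/1211291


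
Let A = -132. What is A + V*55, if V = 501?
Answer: 27423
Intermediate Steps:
A + V*55 = -132 + 501*55 = -132 + 27555 = 27423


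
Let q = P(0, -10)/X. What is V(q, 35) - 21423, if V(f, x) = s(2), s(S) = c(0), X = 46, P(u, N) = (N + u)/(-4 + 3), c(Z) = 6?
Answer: -21417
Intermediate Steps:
P(u, N) = -N - u (P(u, N) = (N + u)/(-1) = (N + u)*(-1) = -N - u)
q = 5/23 (q = (-1*(-10) - 1*0)/46 = (10 + 0)*(1/46) = 10*(1/46) = 5/23 ≈ 0.21739)
s(S) = 6
V(f, x) = 6
V(q, 35) - 21423 = 6 - 21423 = -21417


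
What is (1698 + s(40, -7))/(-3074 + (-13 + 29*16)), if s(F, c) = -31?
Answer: -1667/2623 ≈ -0.63553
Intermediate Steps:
(1698 + s(40, -7))/(-3074 + (-13 + 29*16)) = (1698 - 31)/(-3074 + (-13 + 29*16)) = 1667/(-3074 + (-13 + 464)) = 1667/(-3074 + 451) = 1667/(-2623) = 1667*(-1/2623) = -1667/2623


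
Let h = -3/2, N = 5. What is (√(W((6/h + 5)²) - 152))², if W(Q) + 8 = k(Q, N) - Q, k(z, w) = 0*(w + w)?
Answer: -161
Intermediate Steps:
h = -3/2 (h = -3*½ = -3/2 ≈ -1.5000)
k(z, w) = 0 (k(z, w) = 0*(2*w) = 0)
W(Q) = -8 - Q (W(Q) = -8 + (0 - Q) = -8 - Q)
(√(W((6/h + 5)²) - 152))² = (√((-8 - (6/(-3/2) + 5)²) - 152))² = (√((-8 - (6*(-⅔) + 5)²) - 152))² = (√((-8 - (-4 + 5)²) - 152))² = (√((-8 - 1*1²) - 152))² = (√((-8 - 1*1) - 152))² = (√((-8 - 1) - 152))² = (√(-9 - 152))² = (√(-161))² = (I*√161)² = -161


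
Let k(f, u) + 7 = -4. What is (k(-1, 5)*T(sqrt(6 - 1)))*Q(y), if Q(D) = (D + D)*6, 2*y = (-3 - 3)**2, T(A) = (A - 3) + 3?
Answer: -2376*sqrt(5) ≈ -5312.9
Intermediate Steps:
T(A) = A (T(A) = (-3 + A) + 3 = A)
k(f, u) = -11 (k(f, u) = -7 - 4 = -11)
y = 18 (y = (-3 - 3)**2/2 = (1/2)*(-6)**2 = (1/2)*36 = 18)
Q(D) = 12*D (Q(D) = (2*D)*6 = 12*D)
(k(-1, 5)*T(sqrt(6 - 1)))*Q(y) = (-11*sqrt(6 - 1))*(12*18) = -11*sqrt(5)*216 = -2376*sqrt(5)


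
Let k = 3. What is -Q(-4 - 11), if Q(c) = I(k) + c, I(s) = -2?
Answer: 17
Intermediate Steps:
Q(c) = -2 + c
-Q(-4 - 11) = -(-2 + (-4 - 11)) = -(-2 - 15) = -1*(-17) = 17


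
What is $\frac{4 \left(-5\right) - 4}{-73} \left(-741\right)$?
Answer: $- \frac{17784}{73} \approx -243.62$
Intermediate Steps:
$\frac{4 \left(-5\right) - 4}{-73} \left(-741\right) = \left(-20 - 4\right) \left(- \frac{1}{73}\right) \left(-741\right) = \left(-24\right) \left(- \frac{1}{73}\right) \left(-741\right) = \frac{24}{73} \left(-741\right) = - \frac{17784}{73}$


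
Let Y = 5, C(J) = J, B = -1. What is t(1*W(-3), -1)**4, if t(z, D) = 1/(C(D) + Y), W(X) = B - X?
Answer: 1/256 ≈ 0.0039063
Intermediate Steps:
W(X) = -1 - X
t(z, D) = 1/(5 + D) (t(z, D) = 1/(D + 5) = 1/(5 + D))
t(1*W(-3), -1)**4 = (1/(5 - 1))**4 = (1/4)**4 = 1/256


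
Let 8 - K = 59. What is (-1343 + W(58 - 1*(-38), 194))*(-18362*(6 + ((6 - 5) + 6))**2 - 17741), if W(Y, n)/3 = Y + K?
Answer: 3770070152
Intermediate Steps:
K = -51 (K = 8 - 1*59 = 8 - 59 = -51)
W(Y, n) = -153 + 3*Y (W(Y, n) = 3*(Y - 51) = 3*(-51 + Y) = -153 + 3*Y)
(-1343 + W(58 - 1*(-38), 194))*(-18362*(6 + ((6 - 5) + 6))**2 - 17741) = (-1343 + (-153 + 3*(58 - 1*(-38))))*(-18362*(6 + ((6 - 5) + 6))**2 - 17741) = (-1343 + (-153 + 3*(58 + 38)))*(-18362*(6 + (1 + 6))**2 - 17741) = (-1343 + (-153 + 3*96))*(-18362*(6 + 7)**2 - 17741) = (-1343 + (-153 + 288))*(-18362*13**2 - 17741) = (-1343 + 135)*(-18362*169 - 17741) = -1208*(-3103178 - 17741) = -1208*(-3120919) = 3770070152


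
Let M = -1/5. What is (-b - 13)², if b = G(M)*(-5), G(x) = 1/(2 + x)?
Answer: 8464/81 ≈ 104.49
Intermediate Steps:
M = -⅕ (M = -1*⅕ = -⅕ ≈ -0.20000)
b = -25/9 (b = -5/(2 - ⅕) = -5/(9/5) = (5/9)*(-5) = -25/9 ≈ -2.7778)
(-b - 13)² = (-1*(-25/9) - 13)² = (25/9 - 13)² = (-92/9)² = 8464/81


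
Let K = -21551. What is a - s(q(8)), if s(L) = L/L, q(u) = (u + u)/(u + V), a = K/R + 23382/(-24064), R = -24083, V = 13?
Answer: -312019377/289766656 ≈ -1.0768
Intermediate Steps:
a = -22252721/289766656 (a = -21551/(-24083) + 23382/(-24064) = -21551*(-1/24083) + 23382*(-1/24064) = 21551/24083 - 11691/12032 = -22252721/289766656 ≈ -0.076795)
q(u) = 2*u/(13 + u) (q(u) = (u + u)/(u + 13) = (2*u)/(13 + u) = 2*u/(13 + u))
s(L) = 1
a - s(q(8)) = -22252721/289766656 - 1*1 = -22252721/289766656 - 1 = -312019377/289766656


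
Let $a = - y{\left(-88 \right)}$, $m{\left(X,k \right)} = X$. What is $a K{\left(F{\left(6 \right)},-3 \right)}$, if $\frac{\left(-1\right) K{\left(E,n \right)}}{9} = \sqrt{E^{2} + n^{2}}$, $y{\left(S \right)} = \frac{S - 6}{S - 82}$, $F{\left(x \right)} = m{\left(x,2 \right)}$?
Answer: $\frac{1269 \sqrt{5}}{85} \approx 33.383$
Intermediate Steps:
$F{\left(x \right)} = x$
$y{\left(S \right)} = \frac{-6 + S}{-82 + S}$
$K{\left(E,n \right)} = - 9 \sqrt{E^{2} + n^{2}}$
$a = - \frac{47}{85}$ ($a = - \frac{-6 - 88}{-82 - 88} = - \frac{-94}{-170} = - \frac{\left(-1\right) \left(-94\right)}{170} = \left(-1\right) \frac{47}{85} = - \frac{47}{85} \approx -0.55294$)
$a K{\left(F{\left(6 \right)},-3 \right)} = - \frac{47 \left(- 9 \sqrt{6^{2} + \left(-3\right)^{2}}\right)}{85} = - \frac{47 \left(- 9 \sqrt{36 + 9}\right)}{85} = - \frac{47 \left(- 9 \sqrt{45}\right)}{85} = - \frac{47 \left(- 9 \cdot 3 \sqrt{5}\right)}{85} = - \frac{47 \left(- 27 \sqrt{5}\right)}{85} = \frac{1269 \sqrt{5}}{85}$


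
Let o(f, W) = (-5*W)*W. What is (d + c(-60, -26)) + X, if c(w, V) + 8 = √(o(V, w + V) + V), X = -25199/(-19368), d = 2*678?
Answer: 26133263/19368 + I*√37006 ≈ 1349.3 + 192.37*I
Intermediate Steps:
o(f, W) = -5*W²
d = 1356
X = 25199/19368 (X = -25199*(-1/19368) = 25199/19368 ≈ 1.3011)
c(w, V) = -8 + √(V - 5*(V + w)²) (c(w, V) = -8 + √(-5*(w + V)² + V) = -8 + √(-5*(V + w)² + V) = -8 + √(V - 5*(V + w)²))
(d + c(-60, -26)) + X = (1356 + (-8 + √(-26 - 5*(-26 - 60)²))) + 25199/19368 = (1356 + (-8 + √(-26 - 5*(-86)²))) + 25199/19368 = (1356 + (-8 + √(-26 - 5*7396))) + 25199/19368 = (1356 + (-8 + √(-26 - 36980))) + 25199/19368 = (1356 + (-8 + √(-37006))) + 25199/19368 = (1356 + (-8 + I*√37006)) + 25199/19368 = (1348 + I*√37006) + 25199/19368 = 26133263/19368 + I*√37006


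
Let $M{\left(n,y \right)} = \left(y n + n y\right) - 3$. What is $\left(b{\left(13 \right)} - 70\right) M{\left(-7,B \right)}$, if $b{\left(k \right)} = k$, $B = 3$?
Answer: $2565$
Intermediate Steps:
$M{\left(n,y \right)} = -3 + 2 n y$ ($M{\left(n,y \right)} = \left(n y + n y\right) - 3 = 2 n y - 3 = -3 + 2 n y$)
$\left(b{\left(13 \right)} - 70\right) M{\left(-7,B \right)} = \left(13 - 70\right) \left(-3 + 2 \left(-7\right) 3\right) = - 57 \left(-3 - 42\right) = \left(-57\right) \left(-45\right) = 2565$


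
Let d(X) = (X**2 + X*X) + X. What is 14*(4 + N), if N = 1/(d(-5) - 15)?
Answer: 847/15 ≈ 56.467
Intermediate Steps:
d(X) = X + 2*X**2 (d(X) = (X**2 + X**2) + X = 2*X**2 + X = X + 2*X**2)
N = 1/30 (N = 1/(-5*(1 + 2*(-5)) - 15) = 1/(-5*(1 - 10) - 15) = 1/(-5*(-9) - 15) = 1/(45 - 15) = 1/30 ≈ 0.033333)
14*(4 + N) = 14*(4 + 1/30) = 14*(121/30) = 847/15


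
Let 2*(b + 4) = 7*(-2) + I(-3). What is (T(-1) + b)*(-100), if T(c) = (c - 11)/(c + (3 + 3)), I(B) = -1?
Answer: 1390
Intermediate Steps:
T(c) = (-11 + c)/(6 + c) (T(c) = (-11 + c)/(c + 6) = (-11 + c)/(6 + c))
b = -23/2 (b = -4 + (7*(-2) - 1)/2 = -4 + (-14 - 1)/2 = -4 + (1/2)*(-15) = -4 - 15/2 = -23/2 ≈ -11.500)
(T(-1) + b)*(-100) = ((-11 - 1)/(6 - 1) - 23/2)*(-100) = (-12/5 - 23/2)*(-100) = -139/10*(-100) = 1390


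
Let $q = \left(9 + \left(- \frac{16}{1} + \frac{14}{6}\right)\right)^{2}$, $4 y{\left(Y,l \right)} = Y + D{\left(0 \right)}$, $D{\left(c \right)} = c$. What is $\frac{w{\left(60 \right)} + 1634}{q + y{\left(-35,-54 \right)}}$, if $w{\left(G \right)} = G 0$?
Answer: $\frac{58824}{469} \approx 125.42$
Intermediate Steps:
$y{\left(Y,l \right)} = \frac{Y}{4}$ ($y{\left(Y,l \right)} = \frac{Y + 0}{4} = \frac{Y}{4}$)
$w{\left(G \right)} = 0$
$q = \frac{196}{9}$ ($q = \left(9 + \left(\left(-16\right) 1 + 14 \cdot \frac{1}{6}\right)\right)^{2} = \left(9 + \left(-16 + \frac{7}{3}\right)\right)^{2} = \left(9 - \frac{41}{3}\right)^{2} = \left(- \frac{14}{3}\right)^{2} = \frac{196}{9} \approx 21.778$)
$\frac{w{\left(60 \right)} + 1634}{q + y{\left(-35,-54 \right)}} = \frac{0 + 1634}{\frac{196}{9} + \frac{1}{4} \left(-35\right)} = \frac{1634}{\frac{196}{9} - \frac{35}{4}} = \frac{1634}{\frac{469}{36}} = 1634 \cdot \frac{36}{469} = \frac{58824}{469}$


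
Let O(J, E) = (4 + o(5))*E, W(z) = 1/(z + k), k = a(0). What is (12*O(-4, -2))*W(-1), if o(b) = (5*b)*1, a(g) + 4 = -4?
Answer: 232/3 ≈ 77.333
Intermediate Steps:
a(g) = -8 (a(g) = -4 - 4 = -8)
k = -8
W(z) = 1/(-8 + z) (W(z) = 1/(z - 8) = 1/(-8 + z))
o(b) = 5*b
O(J, E) = 29*E (O(J, E) = (4 + 5*5)*E = (4 + 25)*E = 29*E)
(12*O(-4, -2))*W(-1) = (12*(29*(-2)))/(-8 - 1) = (12*(-58))/(-9) = -696*(-⅑) = 232/3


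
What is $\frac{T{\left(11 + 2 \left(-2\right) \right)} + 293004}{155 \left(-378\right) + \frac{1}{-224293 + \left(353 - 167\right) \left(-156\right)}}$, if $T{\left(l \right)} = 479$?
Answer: $- \frac{74341885247}{14841374311} \approx -5.0091$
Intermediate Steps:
$\frac{T{\left(11 + 2 \left(-2\right) \right)} + 293004}{155 \left(-378\right) + \frac{1}{-224293 + \left(353 - 167\right) \left(-156\right)}} = \frac{479 + 293004}{155 \left(-378\right) + \frac{1}{-224293 + \left(353 - 167\right) \left(-156\right)}} = \frac{293483}{-58590 + \frac{1}{-224293 + \left(353 - 167\right) \left(-156\right)}} = \frac{293483}{-58590 + \frac{1}{-224293 + 186 \left(-156\right)}} = \frac{293483}{-58590 + \frac{1}{-224293 - 29016}} = \frac{293483}{-58590 + \frac{1}{-253309}} = \frac{293483}{-58590 - \frac{1}{253309}} = \frac{293483}{- \frac{14841374311}{253309}} = 293483 \left(- \frac{253309}{14841374311}\right) = - \frac{74341885247}{14841374311}$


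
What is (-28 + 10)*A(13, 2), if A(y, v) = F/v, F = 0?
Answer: 0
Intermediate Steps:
A(y, v) = 0 (A(y, v) = 0/v = 0)
(-28 + 10)*A(13, 2) = (-28 + 10)*0 = -18*0 = 0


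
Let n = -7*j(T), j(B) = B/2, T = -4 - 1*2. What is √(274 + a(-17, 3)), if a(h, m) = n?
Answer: √295 ≈ 17.176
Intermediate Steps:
T = -6 (T = -4 - 2 = -6)
j(B) = B/2 (j(B) = B*(½) = B/2)
n = 21 (n = -7*(-6)/2 = -7*(-3) = 21)
a(h, m) = 21
√(274 + a(-17, 3)) = √(274 + 21) = √295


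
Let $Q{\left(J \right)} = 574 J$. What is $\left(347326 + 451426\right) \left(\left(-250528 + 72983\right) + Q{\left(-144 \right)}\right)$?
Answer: $-207836069152$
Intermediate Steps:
$\left(347326 + 451426\right) \left(\left(-250528 + 72983\right) + Q{\left(-144 \right)}\right) = \left(347326 + 451426\right) \left(\left(-250528 + 72983\right) + 574 \left(-144\right)\right) = 798752 \left(-177545 - 82656\right) = 798752 \left(-260201\right) = -207836069152$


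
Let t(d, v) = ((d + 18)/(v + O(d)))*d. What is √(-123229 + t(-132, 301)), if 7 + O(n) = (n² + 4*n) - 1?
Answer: I*√36409193757037/17189 ≈ 351.04*I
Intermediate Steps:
O(n) = -8 + n² + 4*n (O(n) = -7 + ((n² + 4*n) - 1) = -7 + (-1 + n² + 4*n) = -8 + n² + 4*n)
t(d, v) = d*(18 + d)/(-8 + v + d² + 4*d) (t(d, v) = ((d + 18)/(v + (-8 + d² + 4*d)))*d = ((18 + d)/(-8 + v + d² + 4*d))*d = d*(18 + d)/(-8 + v + d² + 4*d))
√(-123229 + t(-132, 301)) = √(-123229 - 132*(18 - 132)/(-8 + 301 + (-132)² + 4*(-132))) = √(-123229 - 132*(-114)/(-8 + 301 + 17424 - 528)) = √(-123229 - 132*(-114)/17189) = √(-123229 - 132*1/17189*(-114)) = √(-123229 + 15048/17189) = √(-2118168233/17189) = I*√36409193757037/17189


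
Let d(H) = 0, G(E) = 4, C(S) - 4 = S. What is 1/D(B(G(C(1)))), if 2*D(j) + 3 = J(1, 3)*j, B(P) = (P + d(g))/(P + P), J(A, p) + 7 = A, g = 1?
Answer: -1/3 ≈ -0.33333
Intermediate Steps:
J(A, p) = -7 + A
C(S) = 4 + S
B(P) = 1/2 (B(P) = (P + 0)/(P + P) = P/((2*P)) = P*(1/(2*P)) = 1/2)
D(j) = -3/2 - 3*j (D(j) = -3/2 + ((-7 + 1)*j)/2 = -3/2 + (-6*j)/2 = -3/2 - 3*j)
1/D(B(G(C(1)))) = 1/(-3/2 - 3*1/2) = 1/(-3/2 - 3/2) = 1/(-3) = -1/3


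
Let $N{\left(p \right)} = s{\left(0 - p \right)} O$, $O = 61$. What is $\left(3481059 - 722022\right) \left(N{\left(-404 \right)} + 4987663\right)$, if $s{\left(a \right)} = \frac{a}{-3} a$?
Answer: $4604660773027$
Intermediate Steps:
$s{\left(a \right)} = - \frac{a^{2}}{3}$ ($s{\left(a \right)} = a \left(- \frac{1}{3}\right) a = - \frac{a}{3} a = - \frac{a^{2}}{3}$)
$N{\left(p \right)} = - \frac{61 p^{2}}{3}$ ($N{\left(p \right)} = - \frac{\left(0 - p\right)^{2}}{3} \cdot 61 = - \frac{\left(- p\right)^{2}}{3} \cdot 61 = - \frac{p^{2}}{3} \cdot 61 = - \frac{61 p^{2}}{3}$)
$\left(3481059 - 722022\right) \left(N{\left(-404 \right)} + 4987663\right) = \left(3481059 - 722022\right) \left(- \frac{61 \left(-404\right)^{2}}{3} + 4987663\right) = \left(3481059 + \left(-1462437 + 740415\right)\right) \left(\left(- \frac{61}{3}\right) 163216 + 4987663\right) = \left(3481059 - 722022\right) \left(- \frac{9956176}{3} + 4987663\right) = 2759037 \cdot \frac{5006813}{3} = 4604660773027$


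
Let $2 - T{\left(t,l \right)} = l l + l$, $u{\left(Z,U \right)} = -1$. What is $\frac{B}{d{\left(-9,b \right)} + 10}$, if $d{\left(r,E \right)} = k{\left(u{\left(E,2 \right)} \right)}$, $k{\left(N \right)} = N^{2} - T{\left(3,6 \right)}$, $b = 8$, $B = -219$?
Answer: $- \frac{73}{17} \approx -4.2941$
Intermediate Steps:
$T{\left(t,l \right)} = 2 - l - l^{2}$ ($T{\left(t,l \right)} = 2 - \left(l l + l\right) = 2 - \left(l^{2} + l\right) = 2 - \left(l + l^{2}\right) = 2 - l - l^{2}$)
$k{\left(N \right)} = 40 + N^{2}$ ($k{\left(N \right)} = N^{2} - \left(2 - 6 - 6^{2}\right) = N^{2} - \left(2 - 6 - 36\right) = N^{2} - -40 = N^{2} + 40 = 40 + N^{2}$)
$d{\left(r,E \right)} = 41$ ($d{\left(r,E \right)} = 40 + \left(-1\right)^{2} = 40 + 1 = 41$)
$\frac{B}{d{\left(-9,b \right)} + 10} = \frac{1}{41 + 10} \left(-219\right) = \frac{1}{51} \left(-219\right) = - \frac{73}{17}$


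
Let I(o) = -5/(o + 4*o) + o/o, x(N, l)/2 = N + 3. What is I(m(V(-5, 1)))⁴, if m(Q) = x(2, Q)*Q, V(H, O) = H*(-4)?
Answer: 1568239201/1600000000 ≈ 0.98015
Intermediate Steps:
x(N, l) = 6 + 2*N (x(N, l) = 2*(N + 3) = 2*(3 + N) = 6 + 2*N)
V(H, O) = -4*H
m(Q) = 10*Q (m(Q) = (6 + 2*2)*Q = (6 + 4)*Q = 10*Q)
I(o) = 1 - 1/o (I(o) = -5*1/(5*o) + 1 = -1/o + 1 = 1 - 1/o)
I(m(V(-5, 1)))⁴ = ((-1 + 10*(-4*(-5)))/((10*(-4*(-5)))))⁴ = ((-1 + 10*20)/((10*20)))⁴ = ((-1 + 200)/200)⁴ = ((1/200)*199)⁴ = (199/200)⁴ = 1568239201/1600000000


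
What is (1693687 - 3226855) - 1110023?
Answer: -2643191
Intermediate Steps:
(1693687 - 3226855) - 1110023 = -1533168 - 1110023 = -2643191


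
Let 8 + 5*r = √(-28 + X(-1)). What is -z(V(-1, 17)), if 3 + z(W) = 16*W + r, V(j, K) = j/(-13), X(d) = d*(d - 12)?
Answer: 219/65 - I*√15/5 ≈ 3.3692 - 0.7746*I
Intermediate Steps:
X(d) = d*(-12 + d)
V(j, K) = -j/13 (V(j, K) = j*(-1/13) = -j/13)
r = -8/5 + I*√15/5 (r = -8/5 + √(-28 - (-12 - 1))/5 = -8/5 + √(-28 - 1*(-13))/5 = -8/5 + √(-28 + 13)/5 = -8/5 + √(-15)/5 = -8/5 + (I*√15)/5 = -8/5 + I*√15/5 ≈ -1.6 + 0.7746*I)
z(W) = -23/5 + 16*W + I*√15/5 (z(W) = -3 + (16*W + (-8/5 + I*√15/5)) = -3 + (-8/5 + 16*W + I*√15/5) = -23/5 + 16*W + I*√15/5)
-z(V(-1, 17)) = -(-23/5 + 16*(-1/13*(-1)) + I*√15/5) = -(-23/5 + 16*(1/13) + I*√15/5) = -(-23/5 + 16/13 + I*√15/5) = -(-219/65 + I*√15/5) = 219/65 - I*√15/5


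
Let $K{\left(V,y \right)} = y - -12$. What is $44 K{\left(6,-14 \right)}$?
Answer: $-88$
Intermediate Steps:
$K{\left(V,y \right)} = 12 + y$ ($K{\left(V,y \right)} = y + 12 = 12 + y$)
$44 K{\left(6,-14 \right)} = 44 \left(12 - 14\right) = 44 \left(-2\right) = -88$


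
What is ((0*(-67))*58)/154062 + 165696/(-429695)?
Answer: -165696/429695 ≈ -0.38561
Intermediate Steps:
((0*(-67))*58)/154062 + 165696/(-429695) = (0*58)*(1/154062) + 165696*(-1/429695) = 0*(1/154062) - 165696/429695 = 0 - 165696/429695 = -165696/429695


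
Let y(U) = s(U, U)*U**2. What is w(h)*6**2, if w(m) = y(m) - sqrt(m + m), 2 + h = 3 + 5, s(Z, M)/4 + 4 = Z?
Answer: 10368 - 72*sqrt(3) ≈ 10243.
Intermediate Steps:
s(Z, M) = -16 + 4*Z
y(U) = U**2*(-16 + 4*U) (y(U) = (-16 + 4*U)*U**2 = U**2*(-16 + 4*U))
h = 6 (h = -2 + (3 + 5) = -2 + 8 = 6)
w(m) = -sqrt(2)*sqrt(m) + 4*m**2*(-4 + m) (w(m) = 4*m**2*(-4 + m) - sqrt(m + m) = 4*m**2*(-4 + m) - sqrt(2*m) = 4*m**2*(-4 + m) - sqrt(2)*sqrt(m) = -sqrt(2)*sqrt(m) + 4*m**2*(-4 + m))
w(h)*6**2 = (-sqrt(2)*sqrt(6) + 4*6**2*(-4 + 6))*6**2 = (-2*sqrt(3) + 4*36*2)*36 = (-2*sqrt(3) + 288)*36 = (288 - 2*sqrt(3))*36 = 10368 - 72*sqrt(3)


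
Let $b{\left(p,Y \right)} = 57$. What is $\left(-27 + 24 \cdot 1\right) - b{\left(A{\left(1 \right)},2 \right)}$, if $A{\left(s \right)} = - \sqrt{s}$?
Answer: $-60$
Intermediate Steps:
$\left(-27 + 24 \cdot 1\right) - b{\left(A{\left(1 \right)},2 \right)} = \left(-27 + 24 \cdot 1\right) - 57 = \left(-27 + 24\right) - 57 = -3 - 57 = -60$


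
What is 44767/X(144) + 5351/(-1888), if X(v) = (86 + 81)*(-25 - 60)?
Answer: -160477541/26800160 ≈ -5.9879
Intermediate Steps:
X(v) = -14195 (X(v) = 167*(-85) = -14195)
44767/X(144) + 5351/(-1888) = 44767/(-14195) + 5351/(-1888) = 44767*(-1/14195) + 5351*(-1/1888) = -44767/14195 - 5351/1888 = -160477541/26800160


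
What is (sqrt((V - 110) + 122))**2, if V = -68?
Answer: -56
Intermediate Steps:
(sqrt((V - 110) + 122))**2 = (sqrt((-68 - 110) + 122))**2 = (sqrt(-178 + 122))**2 = (sqrt(-56))**2 = (2*I*sqrt(14))**2 = -56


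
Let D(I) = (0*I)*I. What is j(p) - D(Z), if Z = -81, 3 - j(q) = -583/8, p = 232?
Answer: 607/8 ≈ 75.875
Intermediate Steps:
j(q) = 607/8 (j(q) = 3 - (-583)/8 = 3 - 1*(-583/8) = 3 + 583/8 = 607/8)
D(I) = 0 (D(I) = 0*I = 0)
j(p) - D(Z) = 607/8 - 1*0 = 607/8 + 0 = 607/8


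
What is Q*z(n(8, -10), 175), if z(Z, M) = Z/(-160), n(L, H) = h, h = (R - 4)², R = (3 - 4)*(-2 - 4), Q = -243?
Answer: 243/40 ≈ 6.0750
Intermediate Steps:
R = 6 (R = -1*(-6) = 6)
h = 4 (h = (6 - 4)² = 2² = 4)
n(L, H) = 4
z(Z, M) = -Z/160 (z(Z, M) = Z*(-1/160) = -Z/160)
Q*z(n(8, -10), 175) = -(-243)*4/160 = -243*(-1/40) = 243/40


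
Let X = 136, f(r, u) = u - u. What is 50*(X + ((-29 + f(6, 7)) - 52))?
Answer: 2750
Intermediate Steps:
f(r, u) = 0
50*(X + ((-29 + f(6, 7)) - 52)) = 50*(136 + ((-29 + 0) - 52)) = 50*(136 + (-29 - 52)) = 50*(136 - 81) = 50*55 = 2750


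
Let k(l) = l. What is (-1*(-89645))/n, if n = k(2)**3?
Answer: 89645/8 ≈ 11206.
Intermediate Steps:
n = 8 (n = 2**3 = 8)
(-1*(-89645))/n = -1*(-89645)/8 = 89645*(1/8) = 89645/8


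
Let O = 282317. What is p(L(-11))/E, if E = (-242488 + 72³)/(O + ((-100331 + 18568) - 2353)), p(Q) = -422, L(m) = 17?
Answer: -41820411/65380 ≈ -639.65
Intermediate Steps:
E = 130760/198201 (E = (-242488 + 72³)/(282317 + ((-100331 + 18568) - 2353)) = (-242488 + 373248)/(282317 + (-81763 - 2353)) = 130760/(282317 - 84116) = 130760/198201 ≈ 0.65973)
p(L(-11))/E = -422/130760/198201 = -422*198201/130760 = -41820411/65380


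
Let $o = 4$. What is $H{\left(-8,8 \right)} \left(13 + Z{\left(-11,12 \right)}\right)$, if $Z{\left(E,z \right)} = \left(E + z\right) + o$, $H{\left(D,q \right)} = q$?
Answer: $144$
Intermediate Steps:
$Z{\left(E,z \right)} = 4 + E + z$ ($Z{\left(E,z \right)} = \left(E + z\right) + 4 = 4 + E + z$)
$H{\left(-8,8 \right)} \left(13 + Z{\left(-11,12 \right)}\right) = 8 \left(13 + \left(4 - 11 + 12\right)\right) = 8 \left(13 + 5\right) = 8 \cdot 18 = 144$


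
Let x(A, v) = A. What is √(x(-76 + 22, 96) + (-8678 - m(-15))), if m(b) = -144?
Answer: 2*I*√2147 ≈ 92.672*I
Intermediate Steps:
√(x(-76 + 22, 96) + (-8678 - m(-15))) = √((-76 + 22) + (-8678 - 1*(-144))) = √(-54 + (-8678 + 144)) = √(-54 - 8534) = √(-8588) = 2*I*√2147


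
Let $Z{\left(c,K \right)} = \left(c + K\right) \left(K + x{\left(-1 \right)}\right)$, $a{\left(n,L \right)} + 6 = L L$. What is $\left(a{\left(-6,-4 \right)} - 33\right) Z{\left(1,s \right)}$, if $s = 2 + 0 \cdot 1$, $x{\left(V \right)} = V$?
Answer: $-69$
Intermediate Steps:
$a{\left(n,L \right)} = -6 + L^{2}$ ($a{\left(n,L \right)} = -6 + L L = -6 + L^{2}$)
$s = 2$ ($s = 2 + 0 = 2$)
$Z{\left(c,K \right)} = \left(-1 + K\right) \left(K + c\right)$ ($Z{\left(c,K \right)} = \left(c + K\right) \left(K - 1\right) = \left(K + c\right) \left(-1 + K\right) = \left(-1 + K\right) \left(K + c\right)$)
$\left(a{\left(-6,-4 \right)} - 33\right) Z{\left(1,s \right)} = \left(\left(-6 + \left(-4\right)^{2}\right) - 33\right) \left(2^{2} - 2 - 1 + 2 \cdot 1\right) = \left(\left(-6 + 16\right) - 33\right) \left(4 - 2 - 1 + 2\right) = \left(10 - 33\right) 3 = \left(-23\right) 3 = -69$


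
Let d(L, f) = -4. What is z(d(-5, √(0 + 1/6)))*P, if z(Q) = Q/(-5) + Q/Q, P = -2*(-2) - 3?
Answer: 9/5 ≈ 1.8000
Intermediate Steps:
P = 1 (P = 4 - 3 = 1)
z(Q) = 1 - Q/5 (z(Q) = Q*(-⅕) + 1 = -Q/5 + 1 = 1 - Q/5)
z(d(-5, √(0 + 1/6)))*P = (1 - ⅕*(-4))*1 = (1 + ⅘)*1 = (9/5)*1 = 9/5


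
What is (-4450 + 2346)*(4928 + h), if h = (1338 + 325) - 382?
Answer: -13063736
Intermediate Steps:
h = 1281 (h = 1663 - 382 = 1281)
(-4450 + 2346)*(4928 + h) = (-4450 + 2346)*(4928 + 1281) = -2104*6209 = -13063736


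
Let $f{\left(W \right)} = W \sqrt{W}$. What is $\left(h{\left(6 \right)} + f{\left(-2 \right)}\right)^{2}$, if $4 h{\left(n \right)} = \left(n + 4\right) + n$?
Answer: $8 - 16 i \sqrt{2} \approx 8.0 - 22.627 i$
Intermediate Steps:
$h{\left(n \right)} = 1 + \frac{n}{2}$ ($h{\left(n \right)} = \frac{\left(n + 4\right) + n}{4} = \frac{\left(4 + n\right) + n}{4} = \frac{4 + 2 n}{4} = 1 + \frac{n}{2}$)
$f{\left(W \right)} = W^{\frac{3}{2}}$
$\left(h{\left(6 \right)} + f{\left(-2 \right)}\right)^{2} = \left(\left(1 + \frac{1}{2} \cdot 6\right) + \left(-2\right)^{\frac{3}{2}}\right)^{2} = \left(\left(1 + 3\right) - 2 i \sqrt{2}\right)^{2} = \left(4 - 2 i \sqrt{2}\right)^{2}$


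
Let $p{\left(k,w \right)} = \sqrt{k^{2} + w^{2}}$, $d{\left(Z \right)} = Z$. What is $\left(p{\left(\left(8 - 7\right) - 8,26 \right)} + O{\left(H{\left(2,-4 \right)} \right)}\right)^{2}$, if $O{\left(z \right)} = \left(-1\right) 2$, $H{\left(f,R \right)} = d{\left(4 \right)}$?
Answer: $729 - 20 \sqrt{29} \approx 621.3$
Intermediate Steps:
$H{\left(f,R \right)} = 4$
$O{\left(z \right)} = -2$
$\left(p{\left(\left(8 - 7\right) - 8,26 \right)} + O{\left(H{\left(2,-4 \right)} \right)}\right)^{2} = \left(\sqrt{\left(\left(8 - 7\right) - 8\right)^{2} + 26^{2}} - 2\right)^{2} = \left(\sqrt{\left(1 - 8\right)^{2} + 676} - 2\right)^{2} = \left(\sqrt{\left(-7\right)^{2} + 676} - 2\right)^{2} = \left(\sqrt{49 + 676} - 2\right)^{2} = \left(\sqrt{725} - 2\right)^{2} = \left(5 \sqrt{29} - 2\right)^{2} = \left(-2 + 5 \sqrt{29}\right)^{2}$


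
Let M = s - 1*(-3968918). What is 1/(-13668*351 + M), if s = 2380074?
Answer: 1/1551524 ≈ 6.4453e-7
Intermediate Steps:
M = 6348992 (M = 2380074 - 1*(-3968918) = 2380074 + 3968918 = 6348992)
1/(-13668*351 + M) = 1/(-13668*351 + 6348992) = 1/(-4797468 + 6348992) = 1/1551524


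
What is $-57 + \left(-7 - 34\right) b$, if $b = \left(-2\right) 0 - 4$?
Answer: $107$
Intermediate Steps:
$b = -4$ ($b = 0 - 4 = -4$)
$-57 + \left(-7 - 34\right) b = -57 + \left(-7 - 34\right) \left(-4\right) = -57 - -164 = -57 + 164 = 107$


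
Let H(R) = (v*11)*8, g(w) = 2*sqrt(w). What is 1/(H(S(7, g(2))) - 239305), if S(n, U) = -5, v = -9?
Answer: -1/240097 ≈ -4.1650e-6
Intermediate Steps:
H(R) = -792 (H(R) = -9*11*8 = -99*8 = -792)
1/(H(S(7, g(2))) - 239305) = 1/(-792 - 239305) = 1/(-240097) = -1/240097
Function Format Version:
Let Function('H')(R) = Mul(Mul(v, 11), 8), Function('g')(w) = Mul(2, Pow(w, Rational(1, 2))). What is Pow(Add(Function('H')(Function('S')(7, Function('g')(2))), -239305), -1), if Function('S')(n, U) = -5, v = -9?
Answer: Rational(-1, 240097) ≈ -4.1650e-6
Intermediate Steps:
Function('H')(R) = -792 (Function('H')(R) = Mul(Mul(-9, 11), 8) = Mul(-99, 8) = -792)
Pow(Add(Function('H')(Function('S')(7, Function('g')(2))), -239305), -1) = Pow(Add(-792, -239305), -1) = Pow(-240097, -1) = Rational(-1, 240097)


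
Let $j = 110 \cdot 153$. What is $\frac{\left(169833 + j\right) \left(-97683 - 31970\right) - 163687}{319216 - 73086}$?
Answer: $- \frac{12100790813}{123065} \approx -98329.0$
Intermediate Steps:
$j = 16830$
$\frac{\left(169833 + j\right) \left(-97683 - 31970\right) - 163687}{319216 - 73086} = \frac{\left(169833 + 16830\right) \left(-97683 - 31970\right) - 163687}{319216 - 73086} = \frac{186663 \left(-129653\right) - 163687}{246130} = \left(-24201417939 - 163687\right) \frac{1}{246130} = \left(-24201581626\right) \frac{1}{246130} = - \frac{12100790813}{123065}$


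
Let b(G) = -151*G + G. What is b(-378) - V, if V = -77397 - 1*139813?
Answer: 273910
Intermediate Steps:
V = -217210 (V = -77397 - 139813 = -217210)
b(G) = -150*G
b(-378) - V = -150*(-378) - 1*(-217210) = 56700 + 217210 = 273910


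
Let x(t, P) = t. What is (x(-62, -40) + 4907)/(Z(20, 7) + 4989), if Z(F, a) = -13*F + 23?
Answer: 1615/1584 ≈ 1.0196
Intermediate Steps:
Z(F, a) = 23 - 13*F
(x(-62, -40) + 4907)/(Z(20, 7) + 4989) = (-62 + 4907)/((23 - 13*20) + 4989) = 4845/((23 - 260) + 4989) = 4845/(-237 + 4989) = 4845/4752 = 4845*(1/4752) = 1615/1584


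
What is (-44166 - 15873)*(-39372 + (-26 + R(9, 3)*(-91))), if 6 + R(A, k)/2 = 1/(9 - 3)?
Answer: 2301675117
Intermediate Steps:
R(A, k) = -35/3 (R(A, k) = -12 + 2/(9 - 3) = -12 + 2/6 = -12 + 2*(1/6) = -12 + 1/3 = -35/3)
(-44166 - 15873)*(-39372 + (-26 + R(9, 3)*(-91))) = (-44166 - 15873)*(-39372 + (-26 - 35/3*(-91))) = -60039*(-39372 + (-26 + 3185/3)) = -60039*(-39372 + 3107/3) = -60039*(-115009/3) = 2301675117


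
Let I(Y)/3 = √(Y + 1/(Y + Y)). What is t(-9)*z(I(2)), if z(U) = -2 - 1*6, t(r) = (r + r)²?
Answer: -2592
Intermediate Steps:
I(Y) = 3*√(Y + 1/(2*Y)) (I(Y) = 3*√(Y + 1/(Y + Y)) = 3*√(Y + 1/(2*Y)))
t(r) = 4*r² (t(r) = (2*r)² = 4*r²)
z(U) = -8 (z(U) = -2 - 6 = -8)
t(-9)*z(I(2)) = (4*(-9)²)*(-8) = (4*81)*(-8) = 324*(-8) = -2592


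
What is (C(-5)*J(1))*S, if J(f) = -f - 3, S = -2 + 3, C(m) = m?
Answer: 20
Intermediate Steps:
S = 1
J(f) = -3 - f
(C(-5)*J(1))*S = -5*(-3 - 1*1)*1 = -5*(-3 - 1)*1 = -5*(-4)*1 = 20*1 = 20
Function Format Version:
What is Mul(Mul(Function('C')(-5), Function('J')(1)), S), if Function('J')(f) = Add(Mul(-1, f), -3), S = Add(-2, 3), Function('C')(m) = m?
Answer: 20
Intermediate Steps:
S = 1
Function('J')(f) = Add(-3, Mul(-1, f))
Mul(Mul(Function('C')(-5), Function('J')(1)), S) = Mul(Mul(-5, Add(-3, Mul(-1, 1))), 1) = Mul(Mul(-5, Add(-3, -1)), 1) = Mul(Mul(-5, -4), 1) = Mul(20, 1) = 20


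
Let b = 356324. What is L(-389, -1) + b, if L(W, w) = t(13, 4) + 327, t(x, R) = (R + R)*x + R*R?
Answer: 356771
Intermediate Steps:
t(x, R) = R**2 + 2*R*x (t(x, R) = (2*R)*x + R**2 = 2*R*x + R**2 = R**2 + 2*R*x)
L(W, w) = 447 (L(W, w) = 4*(4 + 2*13) + 327 = 4*(4 + 26) + 327 = 4*30 + 327 = 120 + 327 = 447)
L(-389, -1) + b = 447 + 356324 = 356771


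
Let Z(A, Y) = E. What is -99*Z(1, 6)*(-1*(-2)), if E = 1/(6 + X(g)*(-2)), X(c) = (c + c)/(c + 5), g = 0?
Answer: -33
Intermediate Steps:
X(c) = 2*c/(5 + c) (X(c) = (2*c)/(5 + c) = 2*c/(5 + c))
E = 1/6 (E = 1/(6 + (2*0/(5 + 0))*(-2)) = 1/(6 + (2*0/5)*(-2)) = 1/(6 + (2*0*(1/5))*(-2)) = 1/(6 + 0*(-2)) = 1/(6 + 0) = 1/6 ≈ 0.16667)
Z(A, Y) = 1/6
-99*Z(1, 6)*(-1*(-2)) = -33*(-1*(-2))/2 = -33*2/2 = -99*1/3 = -33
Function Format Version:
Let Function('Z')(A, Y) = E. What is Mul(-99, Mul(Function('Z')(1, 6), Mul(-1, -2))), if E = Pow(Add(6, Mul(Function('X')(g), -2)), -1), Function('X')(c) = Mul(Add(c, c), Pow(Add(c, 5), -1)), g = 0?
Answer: -33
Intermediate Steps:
Function('X')(c) = Mul(2, c, Pow(Add(5, c), -1)) (Function('X')(c) = Mul(Mul(2, c), Pow(Add(5, c), -1)) = Mul(2, c, Pow(Add(5, c), -1)))
E = Rational(1, 6) (E = Pow(Add(6, Mul(Mul(2, 0, Pow(Add(5, 0), -1)), -2)), -1) = Pow(Add(6, Mul(Mul(2, 0, Pow(5, -1)), -2)), -1) = Pow(Add(6, Mul(Mul(2, 0, Rational(1, 5)), -2)), -1) = Pow(Add(6, Mul(0, -2)), -1) = Pow(Add(6, 0), -1) = Pow(6, -1) = Rational(1, 6) ≈ 0.16667)
Function('Z')(A, Y) = Rational(1, 6)
Mul(-99, Mul(Function('Z')(1, 6), Mul(-1, -2))) = Mul(-99, Mul(Rational(1, 6), Mul(-1, -2))) = Mul(-99, Mul(Rational(1, 6), 2)) = Mul(-99, Rational(1, 3)) = -33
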